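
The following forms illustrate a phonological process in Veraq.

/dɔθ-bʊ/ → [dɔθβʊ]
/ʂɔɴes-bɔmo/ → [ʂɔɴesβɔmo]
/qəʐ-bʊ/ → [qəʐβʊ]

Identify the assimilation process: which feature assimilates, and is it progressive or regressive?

progressive manner assimilation

Underlying /b/ is realised as [β] next to /θ/; /θ/ itself does not change.
The change stop → fricative matches the manner of the preceding /θ/, identifying this as manner assimilation.
Place and voice are unchanged, so the assimilation is partial, not total.
The other alternating forms pattern the same way: /b/ → [β] after /s/ (stop → fricative, matching a fricative); /b/ → [β] after /ʐ/ (stop → fricative, matching a fricative) — only manner changes, and always toward the preceding segment.
Since the segment that changes follows the conditioning segment, the assimilation is progressive.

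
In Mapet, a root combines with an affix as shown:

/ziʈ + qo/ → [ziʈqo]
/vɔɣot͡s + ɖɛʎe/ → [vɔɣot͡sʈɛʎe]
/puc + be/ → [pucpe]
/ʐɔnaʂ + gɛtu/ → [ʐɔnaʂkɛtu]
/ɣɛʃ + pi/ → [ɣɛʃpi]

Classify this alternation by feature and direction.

progressive voicing assimilation

Underlying /ɖ/ is realised as [ʈ] next to /t͡s/; /t͡s/ itself does not change.
/ɖ/ is voiced while /t͡s/ is voiceless; the output [ʈ] is voiceless, matching the trigger — so the feature that spreads is voicing.
Place and manner are unchanged, so the assimilation is partial, not total.
The other alternating forms pattern the same way: /b/ → [p] after /c/ (voiced → voiceless, matching voiceless); /g/ → [k] after /ʂ/ (voiced → voiceless, matching voiceless) — only voicing changes, and always toward the preceding segment.
Nothing changes in [ziʈqo], [ɣɛʃpi]: there the adjacent consonants already agree in voicing (/q/ and /ʈ/ are both voiceless; /p/ and /ʃ/ are both voiceless), so these forms are consistent with the same rule.
The trigger is the preceding segment, so the direction is progressive (perseverative).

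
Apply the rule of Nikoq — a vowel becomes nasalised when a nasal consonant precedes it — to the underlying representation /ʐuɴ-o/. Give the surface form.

The vowel /o/ is adjacent to the preceding nasal /ɴ/, so it acquires [+nasal] and surfaces as [õ].

[ʐuɴõ]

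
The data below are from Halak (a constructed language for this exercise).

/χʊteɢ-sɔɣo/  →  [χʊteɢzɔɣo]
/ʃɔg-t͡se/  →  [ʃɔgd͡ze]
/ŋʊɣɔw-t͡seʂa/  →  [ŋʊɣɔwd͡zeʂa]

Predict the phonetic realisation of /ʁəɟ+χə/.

The data show progressive voicing assimilation: /s/ → [z] after /ɢ/; /t͡s/ → [d͡z] after /g/; /t͡s/ → [d͡z] after /w/. In each pair only voicing changes, matching the preceding consonant, while place and manner stay constant.
The rule targets /χ/ (voiceless uvular fricative), which sits after the trigger /ɟ/ (voiced).
Changing only its voicing to voiced gives [ʁ] — the voiced uvular fricative.

[ʁəɟʁə]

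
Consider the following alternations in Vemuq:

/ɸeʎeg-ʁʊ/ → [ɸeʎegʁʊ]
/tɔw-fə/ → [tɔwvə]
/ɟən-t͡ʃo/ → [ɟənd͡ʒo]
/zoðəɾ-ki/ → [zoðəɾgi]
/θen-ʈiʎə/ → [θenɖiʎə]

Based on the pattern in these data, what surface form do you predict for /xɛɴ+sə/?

[xɛɴzə]

The data show progressive voicing assimilation: /f/ → [v] after /w/; /t͡ʃ/ → [d͡ʒ] after /n/; /k/ → [g] after /ɾ/; /ʈ/ → [ɖ] after /n/. In each pair only voicing changes, matching the preceding consonant, while place and manner stay constant.
Nothing changes in [ɸeʎegʁʊ]: there the adjacent consonants already agree in voicing (/ʁ/ and /g/ are both voiced), so this form is consistent with the same rule.
/s/ is a voiceless alveolar fricative. The preceding trigger /ɴ/ is voiced, so /s/ must become voiced as well.
A voiced alveolar fricative is [z], so the surface segment is [z].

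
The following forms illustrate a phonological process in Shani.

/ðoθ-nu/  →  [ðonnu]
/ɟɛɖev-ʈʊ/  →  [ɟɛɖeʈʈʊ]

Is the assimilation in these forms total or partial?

Comparing underlying and surface forms, /θ/ → [n] is the alternation; the neighbouring /n/ is constant.
The output [n] is identical to the trigger /n/ — every feature (place, manner, voicing) has been copied — so this is total assimilation.
The other form behaves the same way: /v/ → [ʈ] before /ʈ/ — in each case the output is a copy of the following consonant.

total assimilation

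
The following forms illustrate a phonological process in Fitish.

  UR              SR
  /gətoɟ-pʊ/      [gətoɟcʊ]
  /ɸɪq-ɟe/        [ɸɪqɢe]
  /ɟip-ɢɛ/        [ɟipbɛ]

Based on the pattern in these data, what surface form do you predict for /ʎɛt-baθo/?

[ʎɛtdaθo]

The data show progressive place assimilation: /p/ → [c] after /ɟ/; /ɟ/ → [ɢ] after /q/; /ɢ/ → [b] after /p/. In each pair only place changes, matching the preceding consonant, while manner and voice stay constant.
The rule targets /b/ (voiced bilabial stop), which sits after the trigger /t/ (alveolar).
The voiced alveolar stop is [d], so /b/ → [d].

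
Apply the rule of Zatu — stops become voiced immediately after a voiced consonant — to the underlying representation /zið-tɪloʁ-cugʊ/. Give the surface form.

/t/ is a voiceless alveolar stop. The preceding trigger /ð/ is voiced, so /t/ must become voiced as well.
Changing only its voicing to voiced gives [d] — the voiced alveolar stop.
The same rule applies at the second boundary: /c/ → [ɟ] next to /ʁ/.

[ziðdɪloʁɟugʊ]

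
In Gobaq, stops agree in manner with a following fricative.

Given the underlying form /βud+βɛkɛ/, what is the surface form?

[βuzβɛkɛ]

The rule targets /d/ (voiced alveolar stop), which sits before the trigger /β/ (fricative).
A voiced alveolar fricative is [z], so the surface segment is [z].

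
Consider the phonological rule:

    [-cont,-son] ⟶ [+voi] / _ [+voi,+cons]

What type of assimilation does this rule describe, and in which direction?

regressive voicing assimilation

The structural change is [+voi], and the conditioning segment [+voi,+cons] (a voiced consonant) is itself voiced, so the target comes to share the voicing of its neighbour — voicing assimilation.
Since the environment is written after the underscore, the trigger follows the target; the direction is regressive.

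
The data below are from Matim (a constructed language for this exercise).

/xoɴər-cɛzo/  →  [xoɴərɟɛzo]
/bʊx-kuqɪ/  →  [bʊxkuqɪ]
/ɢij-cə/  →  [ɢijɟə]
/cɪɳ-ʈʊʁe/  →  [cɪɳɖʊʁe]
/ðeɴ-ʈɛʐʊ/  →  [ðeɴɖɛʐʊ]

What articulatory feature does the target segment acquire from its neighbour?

voicing

The segment that alternates is /c/, which surfaces as [ɟ] when adjacent to /r/.
The change voiceless → voiced matches the voicing of the preceding /r/, identifying this as voicing assimilation.
The same holds elsewhere in the data: /c/ → [ɟ] after /j/ (voiceless → voiced, matching voiced); /ʈ/ → [ɖ] after /ɳ/ (voiceless → voiced, matching voiced); /ʈ/ → [ɖ] after /ɴ/ (voiceless → voiced, matching voiced) — only voicing changes, and always toward the preceding segment.
No alternation appears in [bʊxkuqɪ]: there the adjacent consonants already agree in voicing (/k/ and /x/ are both voiceless), so this form is consistent with the same rule.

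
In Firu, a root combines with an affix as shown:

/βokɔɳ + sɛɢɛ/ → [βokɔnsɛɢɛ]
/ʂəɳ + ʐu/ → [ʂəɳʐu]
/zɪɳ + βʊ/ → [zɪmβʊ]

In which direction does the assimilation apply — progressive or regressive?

The segment that alternates is /ɳ/, which surfaces as [n] when adjacent to /s/.
/ɳ/ is retroflex while /s/ is alveolar; the output [n] is alveolar, matching the trigger — so the feature that spreads is place.
The same holds elsewhere in the data: /ɳ/ → [m] before /β/ (retroflex → bilabial, matching bilabial) — only place changes, and always toward the following segment.
No alternation appears in [ʂəɳʐu]: there the adjacent consonants already agree in place (/ɳ/ and /ʐ/ are both retroflex), so this form is consistent with the same rule.
The trigger is the following segment, so the direction is regressive (anticipatory).

regressive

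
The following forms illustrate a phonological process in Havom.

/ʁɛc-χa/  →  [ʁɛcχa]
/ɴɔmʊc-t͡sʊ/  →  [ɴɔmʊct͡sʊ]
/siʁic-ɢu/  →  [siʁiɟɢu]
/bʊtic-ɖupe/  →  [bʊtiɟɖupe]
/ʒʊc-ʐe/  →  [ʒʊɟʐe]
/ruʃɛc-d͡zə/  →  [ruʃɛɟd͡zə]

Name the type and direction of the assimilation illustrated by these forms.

regressive voicing assimilation

The segment that alternates is /c/, which surfaces as [ɟ] when adjacent to /ɢ/.
/c/ is voiceless while /ɢ/ is voiced; the output [ɟ] is voiced, matching the trigger — so the feature that spreads is voicing.
Place and manner are unchanged, so the assimilation is partial, not total.
The other alternating forms pattern the same way: /c/ → [ɟ] before /ɖ/ (voiceless → voiced, matching voiced); /c/ → [ɟ] before /ʐ/ (voiceless → voiced, matching voiced); /c/ → [ɟ] before /d͡z/ (voiceless → voiced, matching voiced) — only voicing changes, and always toward the following segment.
No alternation appears in [ʁɛcχa], [ɴɔmʊct͡sʊ]: there the adjacent consonants already agree in voicing (/c/ and /χ/ are both voiceless; /c/ and /t͡s/ are both voiceless), so these forms are consistent with the same rule.
Since the segment that changes precedes the conditioning segment, the assimilation is regressive.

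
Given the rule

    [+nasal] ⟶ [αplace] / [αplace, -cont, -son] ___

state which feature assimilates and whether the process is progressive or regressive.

progressive place assimilation

The shared variable α links the value of the place features (abbreviated [place]) on the target to the same value on the neighbouring segment, so place is the feature that assimilates.
Since the environment is written before the underscore, the trigger precedes the target; the direction is progressive.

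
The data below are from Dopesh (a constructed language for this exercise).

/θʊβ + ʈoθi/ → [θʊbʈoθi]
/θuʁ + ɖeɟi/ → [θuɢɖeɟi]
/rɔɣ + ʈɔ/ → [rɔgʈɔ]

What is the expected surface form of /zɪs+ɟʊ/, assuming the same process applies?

The data show regressive manner assimilation: /β/ → [b] before /ʈ/; /ʁ/ → [ɢ] before /ɖ/; /ɣ/ → [g] before /ʈ/. In each pair only manner changes, matching the following consonant, while place and voice stay constant.
/s/ is a voiceless alveolar fricative. The following trigger /ɟ/ is a stop, so /s/ must become a stop as well.
Changing only its manner to stop gives [t] — the voiceless alveolar stop.

[zɪtɟʊ]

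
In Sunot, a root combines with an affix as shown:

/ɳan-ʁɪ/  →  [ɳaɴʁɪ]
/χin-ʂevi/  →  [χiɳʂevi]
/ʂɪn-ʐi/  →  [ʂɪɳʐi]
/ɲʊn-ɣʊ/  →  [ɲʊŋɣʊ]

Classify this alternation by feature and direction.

regressive place assimilation

Comparing underlying and surface forms, /n/ → [ɴ] is the alternation; the neighbouring /ʁ/ is constant.
/n/ is alveolar while /ʁ/ is uvular; the output [ɴ] is uvular, matching the trigger — so the feature that spreads is place.
Manner and voice are unchanged, so the assimilation is partial, not total.
The other alternating forms pattern the same way: /n/ → [ɳ] before /ʂ/ (alveolar → retroflex, matching retroflex); /n/ → [ɳ] before /ʐ/ (alveolar → retroflex, matching retroflex); /n/ → [ŋ] before /ɣ/ (alveolar → velar, matching velar) — only place changes, and always toward the following segment.
The trigger is the following segment, so the direction is regressive (anticipatory).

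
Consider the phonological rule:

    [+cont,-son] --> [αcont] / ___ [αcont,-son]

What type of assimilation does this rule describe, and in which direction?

regressive manner assimilation

The shared variable α links the value of [cont] on the target to that of the neighbouring obstruent. [cont] distinguishes stops from fricatives — a manner-of-articulation feature — so this is manner assimilation.
Since the environment is written after the underscore, the trigger follows the target; the direction is regressive.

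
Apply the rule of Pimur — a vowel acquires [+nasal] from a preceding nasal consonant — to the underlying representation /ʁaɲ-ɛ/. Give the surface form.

The vowel /ɛ/ is adjacent to the preceding nasal /ɲ/, so it acquires [+nasal] and surfaces as [ɛ̃].

[ʁaɲɛ̃]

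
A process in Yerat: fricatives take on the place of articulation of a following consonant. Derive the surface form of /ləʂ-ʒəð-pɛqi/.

The rule targets /ʂ/ (voiceless retroflex fricative), which sits before the trigger /ʒ/ (postalveolar).
The voiceless postalveolar fricative is [ʃ], so /ʂ/ → [ʃ].
At the second juncture, /ð/ likewise becomes [β] adjacent to /p/.

[ləʃʒəβpɛqi]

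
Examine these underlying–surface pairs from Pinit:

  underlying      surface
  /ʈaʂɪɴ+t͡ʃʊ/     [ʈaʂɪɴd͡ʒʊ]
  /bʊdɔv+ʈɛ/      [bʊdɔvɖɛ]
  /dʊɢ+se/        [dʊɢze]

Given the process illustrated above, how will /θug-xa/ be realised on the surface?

[θugɣa]

The data show progressive voicing assimilation: /t͡ʃ/ → [d͡ʒ] after /ɴ/; /ʈ/ → [ɖ] after /v/; /s/ → [z] after /ɢ/. In each pair only voicing changes, matching the preceding consonant, while place and manner stay constant.
/x/ is a voiceless velar fricative. The preceding trigger /g/ is voiced, so /x/ must become voiced as well.
Changing only its voicing to voiced gives [ɣ] — the voiced velar fricative.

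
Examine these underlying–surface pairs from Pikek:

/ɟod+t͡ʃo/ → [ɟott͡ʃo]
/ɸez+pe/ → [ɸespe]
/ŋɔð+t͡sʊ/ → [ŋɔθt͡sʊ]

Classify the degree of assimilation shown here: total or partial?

Comparing underlying and surface forms, /d/ → [t] is the alternation; the neighbouring /t͡ʃ/ is constant.
The change voiced → voiceless matches the voicing of the following /t͡ʃ/, identifying this as voicing assimilation.
Place and manner are unchanged, so the assimilation is partial, not total.
The other alternating forms pattern the same way: /z/ → [s] before /p/ (voiced → voiceless, matching voiceless); /ð/ → [θ] before /t͡s/ (voiced → voiceless, matching voiceless) — only voicing changes, and always toward the following segment.

partial assimilation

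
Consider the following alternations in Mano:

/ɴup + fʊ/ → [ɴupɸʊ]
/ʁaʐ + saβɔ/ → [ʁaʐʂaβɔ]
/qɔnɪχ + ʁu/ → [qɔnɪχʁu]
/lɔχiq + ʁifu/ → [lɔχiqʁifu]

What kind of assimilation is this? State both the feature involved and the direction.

progressive place assimilation

The segment that alternates is /f/, which surfaces as [ɸ] when adjacent to /p/.
The change labiodental → bilabial matches the place of the preceding /p/, identifying this as place assimilation.
Manner and voice are unchanged, so the assimilation is partial, not total.
Checking the remaining alternation: /s/ → [ʂ] after /ʐ/ (alveolar → retroflex, matching retroflex) — only place changes, and always toward the preceding segment.
Nothing changes in [qɔnɪχʁu], [lɔχiqʁifu]: there the adjacent consonants already agree in place (/ʁ/ and /χ/ are both uvular; /ʁ/ and /q/ are both uvular), so these forms are consistent with the same rule.
Since the segment that changes follows the conditioning segment, the assimilation is progressive.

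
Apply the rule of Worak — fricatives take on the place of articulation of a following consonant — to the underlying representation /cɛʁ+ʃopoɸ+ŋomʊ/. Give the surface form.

[cɛʒʃopoxŋomʊ]

/ʁ/ is a voiced uvular fricative. The following trigger /ʃ/ is postalveolar, so /ʁ/ must become postalveolar as well.
Changing only its place to postalveolar gives [ʒ] — the voiced postalveolar fricative.
The same rule applies at the second boundary: /ɸ/ → [x] next to /ŋ/.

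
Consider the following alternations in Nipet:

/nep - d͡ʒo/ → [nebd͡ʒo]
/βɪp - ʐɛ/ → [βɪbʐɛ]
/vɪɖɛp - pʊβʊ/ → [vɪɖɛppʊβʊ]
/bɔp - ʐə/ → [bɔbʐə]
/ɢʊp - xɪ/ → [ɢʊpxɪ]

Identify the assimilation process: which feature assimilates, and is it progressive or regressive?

regressive voicing assimilation

The segment that alternates is /p/, which surfaces as [b] when adjacent to /d͡ʒ/.
/p/ is voiceless while /d͡ʒ/ is voiced; the output [b] is voiced, matching the trigger — so the feature that spreads is voicing.
Place and manner are unchanged, so the assimilation is partial, not total.
The other alternating form patterns the same way: /p/ → [b] before /ʐ/ (voiceless → voiced, matching voiced) — only voicing changes, and always toward the following segment.
Nothing changes in [vɪɖɛppʊβʊ], [ɢʊpxɪ]: there the adjacent consonants already agree in voicing (/p/ and /p/ are both voiceless; /p/ and /x/ are both voiceless), so these forms are consistent with the same rule.
The trigger is the following segment, so the direction is regressive (anticipatory).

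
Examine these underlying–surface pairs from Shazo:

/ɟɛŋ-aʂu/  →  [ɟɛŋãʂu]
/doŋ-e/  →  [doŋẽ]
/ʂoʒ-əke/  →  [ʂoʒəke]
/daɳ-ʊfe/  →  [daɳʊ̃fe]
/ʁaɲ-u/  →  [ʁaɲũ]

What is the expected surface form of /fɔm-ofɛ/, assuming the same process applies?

The data show progressive nasality assimilation (vowel nasalisation): /a/ → [ã] after /ŋ/; /e/ → [ẽ] after /ŋ/; /ʊ/ → [ʊ̃] after /ɳ/; /u/ → [ũ] after /ɲ/ — a vowel is nasalised by an immediately preceding nasal consonant.
No change occurs in [ʂoʒəke] because the vowel at the boundary is adjacent to an oral consonant, not a nasal (/ə/ next to /ʒ/).
/o/ sits next to the nasal /m/ and is therefore nasalised to [õ].

[fɔmõfɛ]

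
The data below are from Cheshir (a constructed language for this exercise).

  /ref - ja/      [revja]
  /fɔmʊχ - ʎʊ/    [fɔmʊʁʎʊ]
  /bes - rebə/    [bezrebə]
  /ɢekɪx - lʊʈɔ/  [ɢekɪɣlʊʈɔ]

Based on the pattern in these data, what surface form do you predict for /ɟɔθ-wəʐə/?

[ɟɔðwəʐə]

The data show regressive voicing assimilation: /f/ → [v] before /j/; /χ/ → [ʁ] before /ʎ/; /s/ → [z] before /r/; /x/ → [ɣ] before /l/. In each pair only voicing changes, matching the following consonant, while place and manner stay constant.
The rule targets /θ/ (voiceless dental fricative), which sits before the trigger /w/ (voiced).
A voiced dental fricative is [ð], so the surface segment is [ð].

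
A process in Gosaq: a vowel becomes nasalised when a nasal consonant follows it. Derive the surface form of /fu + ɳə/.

The vowel /u/ is adjacent to the following nasal /ɳ/, so it acquires [+nasal] and surfaces as [ũ].

[fũɳə]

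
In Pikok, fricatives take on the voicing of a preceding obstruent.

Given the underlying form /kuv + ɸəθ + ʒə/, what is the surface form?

The rule targets /ɸ/ (voiceless bilabial fricative), which sits after the trigger /v/ (voiced).
Changing only its voicing to voiced gives [β] — the voiced bilabial fricative.
At the second juncture, /ʒ/ likewise becomes [ʃ] adjacent to /θ/.

[kuvβəθʃə]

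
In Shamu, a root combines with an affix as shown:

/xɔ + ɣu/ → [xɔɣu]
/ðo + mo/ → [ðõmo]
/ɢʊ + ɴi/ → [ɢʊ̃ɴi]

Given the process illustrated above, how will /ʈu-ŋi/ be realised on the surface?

The data show regressive nasality assimilation (vowel nasalisation): /o/ → [õ] before /m/; /ʊ/ → [ʊ̃] before /ɴ/ — a vowel is nasalised by an immediately following nasal consonant.
No change occurs in [xɔɣu] because the vowel at the boundary is adjacent to an oral consonant, not a nasal (/ɔ/ next to /ɣ/).
/u/ sits next to the nasal /ŋ/ and is therefore nasalised to [ũ].

[ʈũŋi]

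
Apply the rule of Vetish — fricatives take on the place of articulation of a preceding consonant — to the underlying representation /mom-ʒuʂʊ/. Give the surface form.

[momβuʂʊ]

/ʒ/ is a voiced postalveolar fricative. The preceding trigger /m/ is bilabial, so /ʒ/ must become bilabial as well.
A voiced bilabial fricative is [β], so the surface segment is [β].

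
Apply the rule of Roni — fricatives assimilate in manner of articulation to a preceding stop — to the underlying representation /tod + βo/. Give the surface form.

[todbo]

/β/ is a voiced bilabial fricative. The preceding trigger /d/ is a stop, so /β/ must become a stop as well.
The voiced bilabial stop is [b], so /β/ → [b].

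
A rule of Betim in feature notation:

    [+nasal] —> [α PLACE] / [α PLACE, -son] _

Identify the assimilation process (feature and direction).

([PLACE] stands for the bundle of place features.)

The rule copies the place features (abbreviated [PLACE]) from the environment onto the target, so the assimilating feature is place.
Since the environment is written before the underscore, the trigger precedes the target; the direction is progressive.

progressive place assimilation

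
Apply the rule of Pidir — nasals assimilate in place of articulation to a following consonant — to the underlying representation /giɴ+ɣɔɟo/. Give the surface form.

[giŋɣɔɟo]

The rule targets /ɴ/ (voiced uvular nasal), which sits before the trigger /ɣ/ (velar).
The voiced velar nasal is [ŋ], so /ɴ/ → [ŋ].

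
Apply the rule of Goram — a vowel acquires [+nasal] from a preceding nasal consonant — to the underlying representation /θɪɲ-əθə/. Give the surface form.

/ə/ sits next to the nasal /ɲ/ and is therefore nasalised to [ə̃].

[θɪɲə̃θə]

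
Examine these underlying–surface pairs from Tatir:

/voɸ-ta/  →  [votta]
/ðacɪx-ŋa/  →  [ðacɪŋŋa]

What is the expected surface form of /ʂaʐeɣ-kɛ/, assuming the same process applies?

[ʂaʐekkɛ]

The data show regressive total assimilation (/ɸ/ → [t] before /t/; /x/ → [ŋ] before /ŋ/): in every case the target segment becomes identical to its following neighbour, copying more than a single feature.
/ɣ/ is the segment targeted by the rule; it sits immediately before /k/, so it assimilates completely and surfaces as [k].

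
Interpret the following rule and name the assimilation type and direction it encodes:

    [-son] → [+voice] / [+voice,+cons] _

The target ([-son], obstruents) acquires [+voice] next to a voiced consonant ([+voice,+cons]) — it takes on the voicing of its neighbour, so the feature that spreads is voicing.
The conditioning segment sits to the left of the focus bar, meaning the trigger precedes the segment that changes — progressive assimilation.

progressive voicing assimilation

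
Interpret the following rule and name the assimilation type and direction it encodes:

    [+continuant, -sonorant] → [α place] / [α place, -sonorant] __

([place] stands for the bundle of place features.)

The shared variable α links the value of the place features (abbreviated [place]) on the target to the same value on the neighbouring segment, so place is the feature that assimilates.
The conditioning segment sits to the left of the focus bar, meaning the trigger precedes the segment that changes — progressive assimilation.

progressive place assimilation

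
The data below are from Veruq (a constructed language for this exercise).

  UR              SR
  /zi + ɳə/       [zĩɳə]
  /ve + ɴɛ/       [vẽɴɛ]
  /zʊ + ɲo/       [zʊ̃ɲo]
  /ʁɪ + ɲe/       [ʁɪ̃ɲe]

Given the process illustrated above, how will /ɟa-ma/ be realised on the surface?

[ɟãma]

The data show regressive nasality assimilation (vowel nasalisation): /i/ → [ĩ] before /ɳ/; /e/ → [ẽ] before /ɴ/; /ʊ/ → [ʊ̃] before /ɲ/; /ɪ/ → [ɪ̃] before /ɲ/ — a vowel is nasalised by an immediately following nasal consonant.
The vowel /a/ is adjacent to the following nasal /m/, so it acquires [+nasal] and surfaces as [ã].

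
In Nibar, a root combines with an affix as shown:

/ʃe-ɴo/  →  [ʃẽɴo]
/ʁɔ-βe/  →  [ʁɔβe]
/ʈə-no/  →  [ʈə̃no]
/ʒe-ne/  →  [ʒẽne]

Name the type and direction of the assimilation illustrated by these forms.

The vowel /e/ surfaces as nasalised [ẽ] next to the following nasal /ɴ/ — it has acquired the [+nasal] feature of its neighbour.
The other forms show the same pattern: /ə/ → [ə̃] before /n/; /e/ → [ẽ] before /n/ — each time a vowel is nasalised next to a following nasal.
No change occurs in [ʁɔβe] because the vowel at the boundary is adjacent to an oral consonant, not a nasal (/ɔ/ next to /β/).
Because the conditioning nasal is to the right of the vowel that changes, the process is regressive (anticipatory).

regressive nasality assimilation (vowel nasalisation)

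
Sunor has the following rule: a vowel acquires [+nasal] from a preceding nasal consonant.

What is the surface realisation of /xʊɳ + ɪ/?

The vowel /ɪ/ is adjacent to the preceding nasal /ɳ/, so it acquires [+nasal] and surfaces as [ɪ̃].

[xʊɳɪ̃]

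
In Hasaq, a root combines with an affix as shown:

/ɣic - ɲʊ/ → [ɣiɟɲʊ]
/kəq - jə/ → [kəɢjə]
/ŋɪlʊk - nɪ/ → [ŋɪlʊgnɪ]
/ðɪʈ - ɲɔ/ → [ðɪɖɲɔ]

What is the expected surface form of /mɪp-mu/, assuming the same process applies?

The data show regressive voicing assimilation: /c/ → [ɟ] before /ɲ/; /q/ → [ɢ] before /j/; /k/ → [g] before /n/; /ʈ/ → [ɖ] before /ɲ/. In each pair only voicing changes, matching the following consonant, while place and manner stay constant.
/p/ is a voiceless bilabial stop. The following trigger /m/ is voiced, so /p/ must become voiced as well.
The voiced bilabial stop is [b], so /p/ → [b].

[mɪbmu]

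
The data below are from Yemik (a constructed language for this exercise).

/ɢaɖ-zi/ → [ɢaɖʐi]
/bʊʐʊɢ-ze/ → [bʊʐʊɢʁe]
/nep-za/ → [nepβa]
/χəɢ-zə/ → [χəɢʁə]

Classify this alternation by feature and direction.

progressive place assimilation

Comparing underlying and surface forms, /z/ → [ʐ] is the alternation; the neighbouring /ɖ/ is constant.
The change alveolar → retroflex matches the place of the preceding /ɖ/, identifying this as place assimilation.
Manner and voice are unchanged, so the assimilation is partial, not total.
The other alternating forms pattern the same way: /z/ → [ʁ] after /ɢ/ (alveolar → uvular, matching uvular); /z/ → [β] after /p/ (alveolar → bilabial, matching bilabial) — only place changes, and always toward the preceding segment.
Since the segment that changes follows the conditioning segment, the assimilation is progressive.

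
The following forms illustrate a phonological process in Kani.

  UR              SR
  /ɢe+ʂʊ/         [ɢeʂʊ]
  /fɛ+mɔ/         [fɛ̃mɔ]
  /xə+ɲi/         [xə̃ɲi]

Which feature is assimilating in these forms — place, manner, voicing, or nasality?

nasality

The vowel /ɛ/ surfaces as nasalised [ɛ̃] next to the following nasal /m/ — it has acquired the [+nasal] feature of its neighbour.
Likewise in the remaining data: /ə/ → [ə̃] before /ɲ/ — each time a vowel is nasalised next to a following nasal.
No change occurs in [ɢeʂʊ] because the vowel at the boundary is adjacent to an oral consonant, not a nasal (/e/ next to /ʂ/).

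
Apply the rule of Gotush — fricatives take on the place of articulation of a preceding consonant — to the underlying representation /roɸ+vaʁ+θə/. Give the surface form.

/v/ is a voiced labiodental fricative. The preceding trigger /ɸ/ is bilabial, so /v/ must become bilabial as well.
The voiced bilabial fricative is [β], so /v/ → [β].
At the second juncture, /θ/ likewise becomes [χ] adjacent to /ʁ/.

[roɸβaʁχə]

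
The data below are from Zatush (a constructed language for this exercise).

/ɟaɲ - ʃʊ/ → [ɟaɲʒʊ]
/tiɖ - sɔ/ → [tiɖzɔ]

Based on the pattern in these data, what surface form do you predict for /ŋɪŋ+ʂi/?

The data show progressive voicing assimilation: /ʃ/ → [ʒ] after /ɲ/; /s/ → [z] after /ɖ/. In each pair only voicing changes, matching the preceding consonant, while place and manner stay constant.
The rule targets /ʂ/ (voiceless retroflex fricative), which sits after the trigger /ŋ/ (voiced).
The voiced retroflex fricative is [ʐ], so /ʂ/ → [ʐ].

[ŋɪŋʐi]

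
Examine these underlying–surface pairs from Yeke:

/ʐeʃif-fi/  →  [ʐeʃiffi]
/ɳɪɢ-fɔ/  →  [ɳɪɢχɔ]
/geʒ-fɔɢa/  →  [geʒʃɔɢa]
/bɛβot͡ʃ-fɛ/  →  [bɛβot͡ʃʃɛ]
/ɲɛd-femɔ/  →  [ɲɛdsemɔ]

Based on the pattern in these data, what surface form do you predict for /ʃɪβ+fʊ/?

[ʃɪβɸʊ]

The data show progressive place assimilation: /f/ → [χ] after /ɢ/; /f/ → [ʃ] after /ʒ/; /f/ → [ʃ] after /t͡ʃ/; /f/ → [s] after /d/. In each pair only place changes, matching the preceding consonant, while manner and voice stay constant.
Nothing changes in [ʐeʃiffi]: there the adjacent consonants already agree in place (/f/ and /f/ are both labiodental), so this form is consistent with the same rule.
/f/ is a voiceless labiodental fricative. The preceding trigger /β/ is bilabial, so /f/ must become bilabial as well.
A voiceless bilabial fricative is [ɸ], so the surface segment is [ɸ].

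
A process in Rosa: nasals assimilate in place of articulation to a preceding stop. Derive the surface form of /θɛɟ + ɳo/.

/ɳ/ is a voiced retroflex nasal. The preceding trigger /ɟ/ is palatal, so /ɳ/ must become palatal as well.
A voiced palatal nasal is [ɲ], so the surface segment is [ɲ].

[θɛɟɲo]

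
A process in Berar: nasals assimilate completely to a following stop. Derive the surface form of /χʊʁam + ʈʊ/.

/m/ is the segment targeted by the rule; it sits immediately before /ʈ/, so it assimilates completely and surfaces as [ʈ].

[χʊʁaʈʈʊ]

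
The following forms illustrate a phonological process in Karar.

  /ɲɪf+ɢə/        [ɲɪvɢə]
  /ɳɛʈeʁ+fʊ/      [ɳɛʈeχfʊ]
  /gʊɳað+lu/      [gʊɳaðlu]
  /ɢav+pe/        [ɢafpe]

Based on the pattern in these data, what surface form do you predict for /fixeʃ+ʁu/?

[fixeʒʁu]

The data show regressive voicing assimilation: /f/ → [v] before /ɢ/; /ʁ/ → [χ] before /f/; /v/ → [f] before /p/. In each pair only voicing changes, matching the following consonant, while place and manner stay constant.
Nothing changes in [gʊɳaðlu]: there the adjacent consonants already agree in voicing (/ð/ and /l/ are both voiced), so this form is consistent with the same rule.
The rule targets /ʃ/ (voiceless postalveolar fricative), which sits before the trigger /ʁ/ (voiced).
A voiced postalveolar fricative is [ʒ], so the surface segment is [ʒ].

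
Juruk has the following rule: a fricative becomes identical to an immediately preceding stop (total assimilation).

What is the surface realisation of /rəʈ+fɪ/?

[rəʈʈɪ]

/f/ is the segment targeted by the rule; it sits immediately after /ʈ/, so it assimilates completely and surfaces as [ʈ].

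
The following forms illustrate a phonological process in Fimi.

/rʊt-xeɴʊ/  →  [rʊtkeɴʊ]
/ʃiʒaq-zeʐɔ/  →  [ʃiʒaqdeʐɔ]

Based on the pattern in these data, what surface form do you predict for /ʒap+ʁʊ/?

The data show progressive manner assimilation: /x/ → [k] after /t/; /z/ → [d] after /q/. In each pair only manner changes, matching the preceding consonant, while place and voice stay constant.
/ʁ/ is a voiced uvular fricative. The preceding trigger /p/ is a stop, so /ʁ/ must become a stop as well.
The voiced uvular stop is [ɢ], so /ʁ/ → [ɢ].

[ʒapɢʊ]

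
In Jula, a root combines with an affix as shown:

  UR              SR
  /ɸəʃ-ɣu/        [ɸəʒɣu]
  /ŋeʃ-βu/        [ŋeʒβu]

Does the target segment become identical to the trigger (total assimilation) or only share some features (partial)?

partial assimilation

The segment that alternates is /ʃ/, which surfaces as [ʒ] when adjacent to /ɣ/.
/ʃ/ is voiceless while /ɣ/ is voiced; the output [ʒ] is voiced, matching the trigger — so the feature that spreads is voicing.
Place and manner are unchanged, so the assimilation is partial, not total.
The same holds elsewhere in the data: /ʃ/ → [ʒ] before /β/ (voiceless → voiced, matching voiced) — only voicing changes, and always toward the following segment.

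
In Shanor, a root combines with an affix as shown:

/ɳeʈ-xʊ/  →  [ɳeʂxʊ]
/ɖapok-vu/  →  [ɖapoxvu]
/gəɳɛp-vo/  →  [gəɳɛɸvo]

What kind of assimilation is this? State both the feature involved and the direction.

regressive manner assimilation

Underlying /ʈ/ is realised as [ʂ] next to /x/; /x/ itself does not change.
/ʈ/ is a stop while /x/ is a fricative; the output [ʂ] is a fricative, matching the trigger — so the feature that spreads is manner.
Place and voice are unchanged, so the assimilation is partial, not total.
Checking the remaining alternations: /k/ → [x] before /v/ (stop → fricative, matching a fricative); /p/ → [ɸ] before /v/ (stop → fricative, matching a fricative) — only manner changes, and always toward the following segment.
The trigger is the following segment, so the direction is regressive (anticipatory).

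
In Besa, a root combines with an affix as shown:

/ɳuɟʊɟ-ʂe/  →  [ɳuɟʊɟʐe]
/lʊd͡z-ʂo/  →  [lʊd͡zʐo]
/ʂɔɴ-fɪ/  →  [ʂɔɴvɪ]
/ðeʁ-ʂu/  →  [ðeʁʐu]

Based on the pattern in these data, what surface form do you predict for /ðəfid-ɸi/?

[ðəfidβi]

The data show progressive voicing assimilation: /ʂ/ → [ʐ] after /ɟ/; /ʂ/ → [ʐ] after /d͡z/; /f/ → [v] after /ɴ/; /ʂ/ → [ʐ] after /ʁ/. In each pair only voicing changes, matching the preceding consonant, while place and manner stay constant.
The rule targets /ɸ/ (voiceless bilabial fricative), which sits after the trigger /d/ (voiced).
Changing only its voicing to voiced gives [β] — the voiced bilabial fricative.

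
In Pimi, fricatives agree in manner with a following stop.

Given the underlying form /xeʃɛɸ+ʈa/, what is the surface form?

/ɸ/ is a voiceless bilabial fricative. The following trigger /ʈ/ is a stop, so /ɸ/ must become a stop as well.
A voiceless bilabial stop is [p], so the surface segment is [p].

[xeʃɛpʈa]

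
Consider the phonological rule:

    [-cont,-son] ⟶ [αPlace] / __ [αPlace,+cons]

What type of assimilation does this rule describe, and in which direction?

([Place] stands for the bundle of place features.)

regressive place assimilation

The shared variable α links the value of the place features (abbreviated [Place]) on the target to the same value on the neighbouring segment, so place is the feature that assimilates.
The conditioning segment sits to the right of the focus bar, meaning the trigger follows the segment that changes — regressive assimilation.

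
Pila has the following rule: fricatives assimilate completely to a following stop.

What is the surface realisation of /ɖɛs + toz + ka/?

/s/ is the segment targeted by the rule; it sits immediately before /t/, so it assimilates completely and surfaces as [t].
At the second juncture, /z/ likewise becomes [k] adjacent to /k/.

[ɖɛttokka]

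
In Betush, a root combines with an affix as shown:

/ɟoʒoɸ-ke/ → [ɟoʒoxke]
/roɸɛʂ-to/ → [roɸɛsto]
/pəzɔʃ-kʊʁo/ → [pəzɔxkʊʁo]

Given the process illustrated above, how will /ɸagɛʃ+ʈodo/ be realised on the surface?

[ɸagɛʂʈodo]

The data show regressive place assimilation: /ɸ/ → [x] before /k/; /ʂ/ → [s] before /t/; /ʃ/ → [x] before /k/. In each pair only place changes, matching the following consonant, while manner and voice stay constant.
/ʃ/ is a voiceless postalveolar fricative. The following trigger /ʈ/ is retroflex, so /ʃ/ must become retroflex as well.
Changing only its place to retroflex gives [ʂ] — the voiceless retroflex fricative.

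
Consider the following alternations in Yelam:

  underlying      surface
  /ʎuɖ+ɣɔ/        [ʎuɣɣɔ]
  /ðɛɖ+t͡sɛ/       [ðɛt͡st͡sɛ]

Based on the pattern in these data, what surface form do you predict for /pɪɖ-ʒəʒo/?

[pɪʒʒəʒo]

The data show regressive total assimilation (/ɖ/ → [ɣ] before /ɣ/; /ɖ/ → [t͡s] before /t͡s/): in every case the target segment becomes identical to its following neighbour, copying more than a single feature.
/ɖ/ is the segment targeted by the rule; it sits immediately before /ʒ/, so it assimilates completely and surfaces as [ʒ].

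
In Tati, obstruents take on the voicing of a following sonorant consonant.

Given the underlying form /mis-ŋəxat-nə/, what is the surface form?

/s/ is a voiceless alveolar fricative. The following trigger /ŋ/ is voiced, so /s/ must become voiced as well.
Changing only its voicing to voiced gives [z] — the voiced alveolar fricative.
At the second juncture, /t/ likewise becomes [d] adjacent to /n/.

[mizŋəxadnə]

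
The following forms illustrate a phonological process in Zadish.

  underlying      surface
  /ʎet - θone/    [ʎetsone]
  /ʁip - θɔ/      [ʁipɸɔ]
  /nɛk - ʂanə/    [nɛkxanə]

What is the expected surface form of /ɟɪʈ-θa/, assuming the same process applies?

The data show progressive place assimilation: /θ/ → [s] after /t/; /θ/ → [ɸ] after /p/; /ʂ/ → [x] after /k/. In each pair only place changes, matching the preceding consonant, while manner and voice stay constant.
The rule targets /θ/ (voiceless dental fricative), which sits after the trigger /ʈ/ (retroflex).
A voiceless retroflex fricative is [ʂ], so the surface segment is [ʂ].

[ɟɪʈʂa]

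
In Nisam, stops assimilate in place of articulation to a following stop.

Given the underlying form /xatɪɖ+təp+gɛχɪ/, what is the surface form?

/ɖ/ is a voiced retroflex stop. The following trigger /t/ is alveolar, so /ɖ/ must become alveolar as well.
Changing only its place to alveolar gives [d] — the voiced alveolar stop.
The same rule applies at the second boundary: /p/ → [k] next to /g/.

[xatɪdtəkgɛχɪ]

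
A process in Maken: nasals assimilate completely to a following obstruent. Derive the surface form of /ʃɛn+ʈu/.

/n/ is the segment targeted by the rule; it sits immediately before /ʈ/, so it assimilates completely and surfaces as [ʈ].

[ʃɛʈʈu]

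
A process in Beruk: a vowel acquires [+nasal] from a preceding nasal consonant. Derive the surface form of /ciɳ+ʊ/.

[ciɳʊ̃]

The vowel /ʊ/ is adjacent to the preceding nasal /ɳ/, so it acquires [+nasal] and surfaces as [ʊ̃].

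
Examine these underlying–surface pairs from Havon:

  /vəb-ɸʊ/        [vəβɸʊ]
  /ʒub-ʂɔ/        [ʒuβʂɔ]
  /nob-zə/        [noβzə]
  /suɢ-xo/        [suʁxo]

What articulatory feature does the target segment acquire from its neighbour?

The segment that alternates is /b/, which surfaces as [β] when adjacent to /ɸ/.
The change stop → fricative matches the manner of the following /ɸ/, identifying this as manner assimilation.
The other alternating forms pattern the same way: /b/ → [β] before /ʂ/ (stop → fricative, matching a fricative); /b/ → [β] before /z/ (stop → fricative, matching a fricative); /ɢ/ → [ʁ] before /x/ (stop → fricative, matching a fricative) — only manner changes, and always toward the following segment.

manner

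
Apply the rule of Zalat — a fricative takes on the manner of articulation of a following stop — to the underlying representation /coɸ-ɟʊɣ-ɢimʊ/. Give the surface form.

The rule targets /ɸ/ (voiceless bilabial fricative), which sits before the trigger /ɟ/ (stop).
The voiceless bilabial stop is [p], so /ɸ/ → [p].
At the second juncture, /ɣ/ likewise becomes [g] adjacent to /ɢ/.

[copɟʊgɢimʊ]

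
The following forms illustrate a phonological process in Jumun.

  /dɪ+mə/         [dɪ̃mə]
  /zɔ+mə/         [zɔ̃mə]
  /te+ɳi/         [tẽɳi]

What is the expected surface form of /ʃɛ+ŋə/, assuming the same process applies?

[ʃɛ̃ŋə]

The data show regressive nasality assimilation (vowel nasalisation): /ɪ/ → [ɪ̃] before /m/; /ɔ/ → [ɔ̃] before /m/; /e/ → [ẽ] before /ɳ/ — a vowel is nasalised by an immediately following nasal consonant.
The vowel /ɛ/ is adjacent to the following nasal /ŋ/, so it acquires [+nasal] and surfaces as [ɛ̃].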